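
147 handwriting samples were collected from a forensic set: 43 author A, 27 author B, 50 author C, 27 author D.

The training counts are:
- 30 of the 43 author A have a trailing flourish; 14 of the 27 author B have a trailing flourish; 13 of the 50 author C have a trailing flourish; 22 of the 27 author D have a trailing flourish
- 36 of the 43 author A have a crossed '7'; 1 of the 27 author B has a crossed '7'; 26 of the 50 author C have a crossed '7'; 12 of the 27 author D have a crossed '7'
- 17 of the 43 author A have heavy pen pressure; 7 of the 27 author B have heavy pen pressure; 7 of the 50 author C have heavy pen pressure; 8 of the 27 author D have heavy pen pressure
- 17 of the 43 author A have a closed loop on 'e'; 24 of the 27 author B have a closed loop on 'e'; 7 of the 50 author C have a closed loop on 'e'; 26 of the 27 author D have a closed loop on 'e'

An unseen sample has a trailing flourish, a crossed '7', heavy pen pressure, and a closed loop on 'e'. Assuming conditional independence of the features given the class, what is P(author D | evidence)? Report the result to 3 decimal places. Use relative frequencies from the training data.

author A: (43/147) × (30/43) × (36/43) × (17/43) × (17/43) ≈ 0.0267054
author B: (27/147) × (14/27) × (1/27) × (7/27) × (24/27) ≈ 0.000812884
author C: (50/147) × (13/50) × (26/50) × (7/50) × (7/50) ≈ 0.000901333
author D: (27/147) × (22/27) × (12/27) × (8/27) × (26/27) ≈ 0.0189784
P(author D | x) = 0.0189784 / 0.047398017 ≈ 0.400

0.400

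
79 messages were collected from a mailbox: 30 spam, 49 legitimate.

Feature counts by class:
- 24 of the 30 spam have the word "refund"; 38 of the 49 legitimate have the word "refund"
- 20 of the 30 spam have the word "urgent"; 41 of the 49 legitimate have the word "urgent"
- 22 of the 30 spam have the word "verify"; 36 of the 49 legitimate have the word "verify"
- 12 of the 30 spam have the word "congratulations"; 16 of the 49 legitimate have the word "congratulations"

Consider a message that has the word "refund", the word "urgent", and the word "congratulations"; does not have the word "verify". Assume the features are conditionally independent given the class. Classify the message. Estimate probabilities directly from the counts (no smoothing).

legitimate

spam: (30/79) × (24/30) × (20/30) × (8/30) × (12/30) ≈ 0.0216034
legitimate: (49/79) × (38/49) × (41/49) × (13/49) × (16/49) ≈ 0.0348671
Highest score → legitimate.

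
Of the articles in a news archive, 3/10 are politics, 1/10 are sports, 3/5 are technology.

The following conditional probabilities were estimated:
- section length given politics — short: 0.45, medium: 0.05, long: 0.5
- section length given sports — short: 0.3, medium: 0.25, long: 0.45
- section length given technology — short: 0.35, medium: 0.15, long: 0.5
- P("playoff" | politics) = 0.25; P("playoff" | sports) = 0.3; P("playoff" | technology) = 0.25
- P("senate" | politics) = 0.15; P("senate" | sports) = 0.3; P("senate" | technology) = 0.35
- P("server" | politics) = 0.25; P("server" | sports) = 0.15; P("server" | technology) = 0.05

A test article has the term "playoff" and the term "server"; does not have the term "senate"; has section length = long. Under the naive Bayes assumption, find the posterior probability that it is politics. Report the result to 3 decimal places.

0.674

politics: 0.3 × 0.5 × 0.25 × (1−0.15) × 0.25 = 0.00796875
sports: 0.1 × 0.45 × 0.3 × (1−0.3) × 0.15 = 0.0014175
technology: 0.6 × 0.5 × 0.25 × (1−0.35) × 0.05 = 0.0024375
P(politics | x) = 0.00796875 / 0.01182375 ≈ 0.674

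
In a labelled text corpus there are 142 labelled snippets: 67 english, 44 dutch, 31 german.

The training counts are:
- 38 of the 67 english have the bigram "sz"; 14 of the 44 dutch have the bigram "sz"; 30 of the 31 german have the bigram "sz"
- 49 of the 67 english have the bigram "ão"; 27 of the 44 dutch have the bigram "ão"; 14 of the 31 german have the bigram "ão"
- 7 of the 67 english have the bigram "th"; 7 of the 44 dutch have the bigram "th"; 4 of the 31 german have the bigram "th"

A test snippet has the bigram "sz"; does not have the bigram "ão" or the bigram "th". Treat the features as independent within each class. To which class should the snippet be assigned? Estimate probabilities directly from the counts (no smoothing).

german

english: (67/142) × (38/67) × (18/67) × (60/67) ≈ 0.0643827
dutch: (44/142) × (14/44) × (17/44) × (37/44) ≈ 0.0320321
german: (31/142) × (30/31) × (17/31) × (27/31) ≈ 0.100907
Highest score → german.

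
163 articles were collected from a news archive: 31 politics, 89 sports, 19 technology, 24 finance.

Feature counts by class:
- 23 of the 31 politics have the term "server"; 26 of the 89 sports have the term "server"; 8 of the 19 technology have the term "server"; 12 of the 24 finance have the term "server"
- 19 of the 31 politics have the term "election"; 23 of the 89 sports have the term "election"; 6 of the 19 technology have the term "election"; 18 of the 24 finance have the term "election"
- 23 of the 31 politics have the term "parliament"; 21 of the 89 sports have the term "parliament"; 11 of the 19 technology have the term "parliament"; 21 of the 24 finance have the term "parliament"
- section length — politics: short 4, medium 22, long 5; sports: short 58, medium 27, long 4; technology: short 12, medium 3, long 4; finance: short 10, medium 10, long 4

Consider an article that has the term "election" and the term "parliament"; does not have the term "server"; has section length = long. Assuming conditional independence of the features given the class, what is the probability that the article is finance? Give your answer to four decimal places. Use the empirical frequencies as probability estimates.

0.5260

politics: (31/163) × (8/31) × (19/31) × (23/31) × (5/31) ≈ 0.00359972
sports: (89/163) × (63/89) × (23/89) × (21/89) × (4/89) ≈ 0.00105923
technology: (19/163) × (11/19) × (6/19) × (11/19) × (4/19) ≈ 0.00259746
finance: (24/163) × (12/24) × (18/24) × (21/24) × (4/24) ≈ 0.00805215
P(finance | x) = 0.00805215 / 0.01530856 ≈ 0.5260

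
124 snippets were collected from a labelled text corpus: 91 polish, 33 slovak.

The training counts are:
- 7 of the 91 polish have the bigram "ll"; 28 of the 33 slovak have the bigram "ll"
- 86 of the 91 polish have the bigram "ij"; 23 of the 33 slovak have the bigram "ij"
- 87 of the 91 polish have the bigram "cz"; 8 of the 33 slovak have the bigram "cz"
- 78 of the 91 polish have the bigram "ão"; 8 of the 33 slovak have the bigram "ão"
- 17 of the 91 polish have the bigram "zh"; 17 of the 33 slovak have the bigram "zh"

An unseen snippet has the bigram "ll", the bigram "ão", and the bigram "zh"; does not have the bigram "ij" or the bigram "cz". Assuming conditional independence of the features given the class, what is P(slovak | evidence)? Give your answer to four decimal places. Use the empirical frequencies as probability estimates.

polish: (91/124) × (7/91) × (5/91) × (4/91) × (78/91) × (17/91) ≈ 0.0000218315
slovak: (33/124) × (28/33) × (10/33) × (25/33) × (8/33) × (17/33) ≈ 0.0064738
P(slovak | x) = 0.0064738 / 0.0064956315 ≈ 0.9966

0.9966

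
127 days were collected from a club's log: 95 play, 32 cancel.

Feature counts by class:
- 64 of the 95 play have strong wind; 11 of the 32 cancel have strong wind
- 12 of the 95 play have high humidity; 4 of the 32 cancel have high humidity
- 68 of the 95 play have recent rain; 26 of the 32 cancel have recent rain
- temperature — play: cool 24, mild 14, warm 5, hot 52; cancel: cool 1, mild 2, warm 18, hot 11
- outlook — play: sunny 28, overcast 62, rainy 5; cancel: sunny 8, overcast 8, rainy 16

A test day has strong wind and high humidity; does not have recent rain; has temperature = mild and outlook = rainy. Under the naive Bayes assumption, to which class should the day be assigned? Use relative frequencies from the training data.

play: (95/127) × (64/95) × (12/95) × (27/95) × (14/95) × (5/95) ≈ 0.000140322
cancel: (32/127) × (11/32) × (4/32) × (6/32) × (2/32) × (16/32) ≈ 0.0000634381
Highest score → play.

play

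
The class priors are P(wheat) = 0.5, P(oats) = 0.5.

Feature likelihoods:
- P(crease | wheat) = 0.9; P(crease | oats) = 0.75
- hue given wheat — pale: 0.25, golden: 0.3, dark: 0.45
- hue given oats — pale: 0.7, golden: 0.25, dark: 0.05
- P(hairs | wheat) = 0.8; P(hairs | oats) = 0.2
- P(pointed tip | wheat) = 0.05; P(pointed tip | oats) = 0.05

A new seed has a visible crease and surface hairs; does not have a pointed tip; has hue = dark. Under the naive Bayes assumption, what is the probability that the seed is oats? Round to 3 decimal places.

wheat: 0.5 × 0.9 × 0.45 × 0.8 × (1−0.05) = 0.1539
oats: 0.5 × 0.75 × 0.05 × 0.2 × (1−0.05) = 0.0035625
P(oats | x) = 0.0035625 / 0.1574625 ≈ 0.023

0.023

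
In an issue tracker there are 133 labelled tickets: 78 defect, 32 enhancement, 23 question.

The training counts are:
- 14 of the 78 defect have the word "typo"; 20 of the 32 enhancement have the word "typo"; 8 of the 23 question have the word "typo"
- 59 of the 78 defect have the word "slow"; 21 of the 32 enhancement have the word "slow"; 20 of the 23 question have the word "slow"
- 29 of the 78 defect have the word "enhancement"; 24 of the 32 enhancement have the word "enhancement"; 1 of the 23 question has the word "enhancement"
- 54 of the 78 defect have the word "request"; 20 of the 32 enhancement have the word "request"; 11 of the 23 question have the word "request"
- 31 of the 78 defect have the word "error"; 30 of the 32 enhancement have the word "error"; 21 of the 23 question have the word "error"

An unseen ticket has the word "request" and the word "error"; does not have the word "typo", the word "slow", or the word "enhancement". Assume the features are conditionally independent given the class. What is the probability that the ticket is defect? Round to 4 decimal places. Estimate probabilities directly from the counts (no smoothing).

0.6547

defect: (78/133) × (64/78) × (19/78) × (49/78) × (54/78) × (31/78) ≈ 0.0202607
enhancement: (32/133) × (12/32) × (11/32) × (8/32) × (20/32) × (30/32) ≈ 0.00454322
question: (23/133) × (15/23) × (3/23) × (22/23) × (11/23) × (21/23) ≈ 0.00614447
P(defect | x) = 0.0202607 / 0.03094839 ≈ 0.6547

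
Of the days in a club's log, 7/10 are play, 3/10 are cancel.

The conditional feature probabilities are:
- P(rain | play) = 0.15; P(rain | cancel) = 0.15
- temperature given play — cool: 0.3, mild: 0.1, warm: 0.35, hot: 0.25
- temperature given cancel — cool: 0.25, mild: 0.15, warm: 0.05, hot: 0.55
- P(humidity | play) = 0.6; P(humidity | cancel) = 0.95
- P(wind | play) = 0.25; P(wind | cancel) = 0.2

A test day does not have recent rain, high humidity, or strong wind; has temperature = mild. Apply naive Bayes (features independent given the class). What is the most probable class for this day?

play

play: 0.7 × (1−0.15) × 0.1 × (1−0.6) × (1−0.25) = 0.01785
cancel: 0.3 × (1−0.15) × 0.15 × (1−0.95) × (1−0.2) = 0.00153
Highest score → play.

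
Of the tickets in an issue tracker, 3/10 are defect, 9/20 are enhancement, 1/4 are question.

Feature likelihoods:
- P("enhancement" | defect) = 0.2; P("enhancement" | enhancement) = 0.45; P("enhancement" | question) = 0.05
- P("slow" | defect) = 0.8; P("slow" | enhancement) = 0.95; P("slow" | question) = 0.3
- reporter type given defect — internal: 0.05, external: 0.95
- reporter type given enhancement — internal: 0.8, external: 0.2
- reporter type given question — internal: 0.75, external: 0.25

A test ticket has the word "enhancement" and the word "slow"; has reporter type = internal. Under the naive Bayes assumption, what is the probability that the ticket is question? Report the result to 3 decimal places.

0.018

defect: 0.3 × 0.2 × 0.8 × 0.05 = 0.0024
enhancement: 0.45 × 0.45 × 0.95 × 0.8 = 0.1539
question: 0.25 × 0.05 × 0.3 × 0.75 = 0.0028125
P(question | x) = 0.0028125 / 0.1591125 ≈ 0.018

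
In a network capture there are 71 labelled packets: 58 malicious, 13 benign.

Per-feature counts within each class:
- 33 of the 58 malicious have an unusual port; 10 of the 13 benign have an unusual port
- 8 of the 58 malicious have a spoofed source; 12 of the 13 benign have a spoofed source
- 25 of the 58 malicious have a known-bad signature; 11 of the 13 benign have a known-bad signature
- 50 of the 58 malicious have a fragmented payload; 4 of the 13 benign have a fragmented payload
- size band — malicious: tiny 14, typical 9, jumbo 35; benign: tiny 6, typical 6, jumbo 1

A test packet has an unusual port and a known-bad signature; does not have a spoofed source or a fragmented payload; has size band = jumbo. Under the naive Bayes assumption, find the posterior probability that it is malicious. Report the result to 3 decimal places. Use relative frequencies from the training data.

0.967

malicious: (58/71) × (33/58) × (50/58) × (25/58) × (8/58) × (35/58) ≈ 0.0143751
benign: (13/71) × (10/13) × (1/13) × (11/13) × (9/13) × (1/13) ≈ 0.000488206
P(malicious | x) = 0.0143751 / 0.014863306 ≈ 0.967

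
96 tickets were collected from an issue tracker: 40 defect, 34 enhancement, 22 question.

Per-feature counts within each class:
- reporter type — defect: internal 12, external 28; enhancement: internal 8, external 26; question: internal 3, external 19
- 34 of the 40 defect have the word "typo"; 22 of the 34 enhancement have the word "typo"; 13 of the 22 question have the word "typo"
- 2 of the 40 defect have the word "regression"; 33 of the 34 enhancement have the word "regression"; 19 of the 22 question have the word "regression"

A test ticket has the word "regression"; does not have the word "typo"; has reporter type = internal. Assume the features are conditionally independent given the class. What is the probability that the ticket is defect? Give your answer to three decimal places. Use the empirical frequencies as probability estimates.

defect: (40/96) × (12/40) × (6/40) × (2/40) = 0.0009375
enhancement: (34/96) × (8/34) × (12/34) × (33/34) ≈ 0.0285467
question: (22/96) × (3/22) × (9/22) × (19/22) ≈ 0.0110408
P(defect | x) = 0.0009375 / 0.040525 ≈ 0.023

0.023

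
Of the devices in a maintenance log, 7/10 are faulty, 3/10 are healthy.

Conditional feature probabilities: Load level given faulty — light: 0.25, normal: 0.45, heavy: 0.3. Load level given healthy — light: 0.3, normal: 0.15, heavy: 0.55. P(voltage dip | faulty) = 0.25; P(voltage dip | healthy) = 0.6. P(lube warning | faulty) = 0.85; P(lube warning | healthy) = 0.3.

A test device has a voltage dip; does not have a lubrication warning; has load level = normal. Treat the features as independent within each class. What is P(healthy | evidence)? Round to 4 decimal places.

faulty: 0.7 × 0.45 × 0.25 × (1−0.85) = 0.0118125
healthy: 0.3 × 0.15 × 0.6 × (1−0.3) = 0.0189
P(healthy | x) = 0.0189 / 0.0307125 ≈ 0.6154

0.6154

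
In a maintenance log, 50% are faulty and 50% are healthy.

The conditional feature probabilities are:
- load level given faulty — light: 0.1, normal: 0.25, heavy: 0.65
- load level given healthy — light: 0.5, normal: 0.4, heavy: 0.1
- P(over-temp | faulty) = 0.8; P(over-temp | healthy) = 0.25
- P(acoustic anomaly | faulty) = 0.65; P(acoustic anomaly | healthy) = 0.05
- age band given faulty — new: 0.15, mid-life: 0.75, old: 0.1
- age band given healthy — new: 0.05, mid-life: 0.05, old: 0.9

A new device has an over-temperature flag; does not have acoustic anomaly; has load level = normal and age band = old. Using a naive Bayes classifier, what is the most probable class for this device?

healthy

faulty: 0.5 × 0.25 × 0.8 × (1−0.65) × 0.1 = 0.0035
healthy: 0.5 × 0.4 × 0.25 × (1−0.05) × 0.9 = 0.04275
Highest score → healthy.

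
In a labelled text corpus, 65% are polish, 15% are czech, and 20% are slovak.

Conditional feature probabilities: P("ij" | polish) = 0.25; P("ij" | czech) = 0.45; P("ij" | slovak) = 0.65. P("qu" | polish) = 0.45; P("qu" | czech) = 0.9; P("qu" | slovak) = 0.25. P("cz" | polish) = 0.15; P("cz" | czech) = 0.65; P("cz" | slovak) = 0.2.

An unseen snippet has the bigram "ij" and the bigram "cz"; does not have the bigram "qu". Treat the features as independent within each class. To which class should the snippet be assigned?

polish: 0.65 × 0.25 × (1−0.45) × 0.15 = 0.01340625
czech: 0.15 × 0.45 × (1−0.9) × 0.65 = 0.0043875
slovak: 0.2 × 0.65 × (1−0.25) × 0.2 = 0.0195
Highest score → slovak.

slovak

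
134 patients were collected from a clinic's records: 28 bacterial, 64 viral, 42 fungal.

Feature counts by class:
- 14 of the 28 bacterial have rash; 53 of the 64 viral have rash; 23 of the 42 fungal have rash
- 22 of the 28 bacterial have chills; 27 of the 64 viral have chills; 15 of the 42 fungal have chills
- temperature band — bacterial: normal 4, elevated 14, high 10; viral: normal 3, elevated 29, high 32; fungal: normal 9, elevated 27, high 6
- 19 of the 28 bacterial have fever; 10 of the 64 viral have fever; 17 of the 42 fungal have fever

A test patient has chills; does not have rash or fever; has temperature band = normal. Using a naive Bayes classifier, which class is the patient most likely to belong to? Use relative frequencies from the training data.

bacterial: (28/134) × (14/28) × (22/28) × (4/28) × (9/28) ≈ 0.00376942
viral: (64/134) × (11/64) × (27/64) × (3/64) × (54/64) ≈ 0.0013697
fungal: (42/134) × (19/42) × (15/42) × (9/42) × (25/42) ≈ 0.00645914
Highest score → fungal.

fungal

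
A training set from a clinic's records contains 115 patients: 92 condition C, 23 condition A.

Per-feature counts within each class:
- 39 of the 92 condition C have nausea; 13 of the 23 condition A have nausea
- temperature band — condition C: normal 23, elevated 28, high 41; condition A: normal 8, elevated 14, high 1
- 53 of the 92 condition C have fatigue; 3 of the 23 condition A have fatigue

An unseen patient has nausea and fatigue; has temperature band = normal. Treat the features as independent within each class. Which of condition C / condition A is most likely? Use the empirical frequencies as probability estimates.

condition C

condition C: (92/115) × (39/92) × (23/92) × (53/92) ≈ 0.0488422
condition A: (23/115) × (13/23) × (8/23) × (3/23) ≈ 0.00512863
Highest score → condition C.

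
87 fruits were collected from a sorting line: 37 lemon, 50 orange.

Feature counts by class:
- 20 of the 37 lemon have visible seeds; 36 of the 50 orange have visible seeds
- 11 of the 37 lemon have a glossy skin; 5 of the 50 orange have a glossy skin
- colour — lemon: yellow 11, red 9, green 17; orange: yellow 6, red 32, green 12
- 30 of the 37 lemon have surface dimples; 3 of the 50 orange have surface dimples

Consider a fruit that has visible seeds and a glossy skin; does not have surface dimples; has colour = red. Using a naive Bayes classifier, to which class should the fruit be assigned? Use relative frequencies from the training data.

orange

lemon: (37/87) × (20/37) × (11/37) × (9/37) × (7/37) ≈ 0.00314513
orange: (50/87) × (36/50) × (5/50) × (32/50) × (47/50) ≈ 0.0248938
Highest score → orange.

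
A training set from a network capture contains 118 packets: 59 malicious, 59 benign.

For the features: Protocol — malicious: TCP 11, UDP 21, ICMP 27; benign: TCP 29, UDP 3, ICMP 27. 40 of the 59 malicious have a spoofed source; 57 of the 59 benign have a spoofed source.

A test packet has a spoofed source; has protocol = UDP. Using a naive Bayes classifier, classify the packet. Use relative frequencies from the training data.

malicious

malicious: (59/118) × (21/59) × (40/59) ≈ 0.120655
benign: (59/118) × (3/59) × (57/59) ≈ 0.0245619
Highest score → malicious.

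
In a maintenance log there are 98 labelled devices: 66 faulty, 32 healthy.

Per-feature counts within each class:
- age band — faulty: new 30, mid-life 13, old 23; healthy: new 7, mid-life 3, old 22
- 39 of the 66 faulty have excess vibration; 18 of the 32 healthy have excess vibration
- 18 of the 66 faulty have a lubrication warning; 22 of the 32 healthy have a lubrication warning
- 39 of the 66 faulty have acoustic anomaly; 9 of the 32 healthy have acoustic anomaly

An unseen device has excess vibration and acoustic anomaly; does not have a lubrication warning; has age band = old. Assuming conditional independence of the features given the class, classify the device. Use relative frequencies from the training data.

faulty

faulty: (66/98) × (23/66) × (39/66) × (48/66) × (39/66) ≈ 0.0595992
healthy: (32/98) × (22/32) × (18/32) × (10/32) × (9/32) ≈ 0.0110984
Highest score → faulty.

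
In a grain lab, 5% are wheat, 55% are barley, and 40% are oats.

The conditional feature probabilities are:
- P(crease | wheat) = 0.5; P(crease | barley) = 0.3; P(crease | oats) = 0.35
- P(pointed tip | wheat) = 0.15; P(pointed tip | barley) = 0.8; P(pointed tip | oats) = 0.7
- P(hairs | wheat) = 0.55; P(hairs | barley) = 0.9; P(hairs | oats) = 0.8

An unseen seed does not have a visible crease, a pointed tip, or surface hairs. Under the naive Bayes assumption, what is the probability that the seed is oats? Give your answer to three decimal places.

0.475

wheat: 0.05 × (1−0.5) × (1−0.15) × (1−0.55) = 0.0095625
barley: 0.55 × (1−0.3) × (1−0.8) × (1−0.9) = 0.0077
oats: 0.4 × (1−0.35) × (1−0.7) × (1−0.8) = 0.0156
P(oats | x) = 0.0156 / 0.0328625 ≈ 0.475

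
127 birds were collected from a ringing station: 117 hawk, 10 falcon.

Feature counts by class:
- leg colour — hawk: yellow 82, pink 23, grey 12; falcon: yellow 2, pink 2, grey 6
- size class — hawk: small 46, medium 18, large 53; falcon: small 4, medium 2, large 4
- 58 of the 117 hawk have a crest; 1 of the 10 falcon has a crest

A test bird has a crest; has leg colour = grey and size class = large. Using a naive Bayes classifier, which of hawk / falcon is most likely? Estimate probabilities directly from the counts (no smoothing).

hawk: (117/127) × (12/117) × (53/117) × (58/117) ≈ 0.0212183
falcon: (10/127) × (6/10) × (4/10) × (1/10) ≈ 0.00188976
Highest score → hawk.

hawk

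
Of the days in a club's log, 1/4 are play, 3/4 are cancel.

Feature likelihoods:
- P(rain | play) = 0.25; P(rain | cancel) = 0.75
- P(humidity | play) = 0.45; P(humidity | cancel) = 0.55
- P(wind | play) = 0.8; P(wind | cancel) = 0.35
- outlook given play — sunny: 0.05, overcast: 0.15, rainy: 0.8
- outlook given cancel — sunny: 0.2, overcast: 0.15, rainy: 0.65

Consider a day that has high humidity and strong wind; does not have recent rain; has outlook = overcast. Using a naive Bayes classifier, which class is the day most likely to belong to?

play

play: 0.25 × (1−0.25) × 0.45 × 0.8 × 0.15 = 0.010125
cancel: 0.75 × (1−0.75) × 0.55 × 0.35 × 0.15 = 0.0054140625
Highest score → play.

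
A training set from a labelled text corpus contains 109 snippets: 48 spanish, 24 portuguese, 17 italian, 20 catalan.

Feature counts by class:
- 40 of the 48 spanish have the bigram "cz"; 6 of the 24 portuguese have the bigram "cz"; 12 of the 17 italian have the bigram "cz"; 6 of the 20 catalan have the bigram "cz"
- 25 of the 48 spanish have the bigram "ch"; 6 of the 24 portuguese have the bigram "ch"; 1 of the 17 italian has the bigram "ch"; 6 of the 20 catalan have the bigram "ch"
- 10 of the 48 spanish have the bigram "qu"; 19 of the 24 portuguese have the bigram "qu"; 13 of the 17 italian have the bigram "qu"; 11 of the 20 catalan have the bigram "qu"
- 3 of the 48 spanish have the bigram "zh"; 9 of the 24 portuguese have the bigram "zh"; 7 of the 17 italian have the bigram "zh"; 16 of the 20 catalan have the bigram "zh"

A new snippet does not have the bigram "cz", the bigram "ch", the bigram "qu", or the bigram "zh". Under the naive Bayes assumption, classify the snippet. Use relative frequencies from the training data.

spanish: (48/109) × (8/48) × (23/48) × (38/48) × (45/48) ≈ 0.0261014
portuguese: (24/109) × (18/24) × (18/24) × (5/24) × (15/24) ≈ 0.0161267
italian: (17/109) × (5/17) × (16/17) × (4/17) × (10/17) ≈ 0.00597553
catalan: (20/109) × (14/20) × (14/20) × (9/20) × (4/20) ≈ 0.00809174
Highest score → spanish.

spanish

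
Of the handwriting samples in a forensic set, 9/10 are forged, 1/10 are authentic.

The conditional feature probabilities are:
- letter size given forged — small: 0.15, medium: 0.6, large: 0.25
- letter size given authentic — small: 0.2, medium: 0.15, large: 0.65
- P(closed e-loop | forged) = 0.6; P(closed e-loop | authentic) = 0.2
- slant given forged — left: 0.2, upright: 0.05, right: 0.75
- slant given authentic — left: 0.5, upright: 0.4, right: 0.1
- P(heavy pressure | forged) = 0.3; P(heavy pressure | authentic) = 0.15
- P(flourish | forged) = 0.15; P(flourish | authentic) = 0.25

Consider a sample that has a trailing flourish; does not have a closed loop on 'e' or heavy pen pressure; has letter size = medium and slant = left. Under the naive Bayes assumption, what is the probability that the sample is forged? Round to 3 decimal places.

forged: 0.9 × 0.6 × (1−0.6) × 0.2 × (1−0.3) × 0.15 = 0.004536
authentic: 0.1 × 0.15 × (1−0.2) × 0.5 × (1−0.15) × 0.25 = 0.001275
P(forged | x) = 0.004536 / 0.005811 ≈ 0.781

0.781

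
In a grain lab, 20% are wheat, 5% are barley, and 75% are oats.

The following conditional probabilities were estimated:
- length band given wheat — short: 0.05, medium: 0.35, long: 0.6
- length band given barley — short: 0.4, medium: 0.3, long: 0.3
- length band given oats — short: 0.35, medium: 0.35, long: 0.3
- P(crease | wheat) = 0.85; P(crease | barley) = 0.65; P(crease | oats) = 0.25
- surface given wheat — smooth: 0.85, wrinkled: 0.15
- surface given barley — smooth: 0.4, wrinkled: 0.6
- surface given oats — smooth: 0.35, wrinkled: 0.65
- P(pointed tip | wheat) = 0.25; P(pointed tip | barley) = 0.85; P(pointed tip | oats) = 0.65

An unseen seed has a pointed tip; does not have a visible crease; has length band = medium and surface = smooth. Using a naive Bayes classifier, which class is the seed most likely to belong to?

wheat: 0.2 × 0.35 × (1−0.85) × 0.85 × 0.25 = 0.00223125
barley: 0.05 × 0.3 × (1−0.65) × 0.4 × 0.85 = 0.001785
oats: 0.75 × 0.35 × (1−0.25) × 0.35 × 0.65 = 0.0447890625
Highest score → oats.

oats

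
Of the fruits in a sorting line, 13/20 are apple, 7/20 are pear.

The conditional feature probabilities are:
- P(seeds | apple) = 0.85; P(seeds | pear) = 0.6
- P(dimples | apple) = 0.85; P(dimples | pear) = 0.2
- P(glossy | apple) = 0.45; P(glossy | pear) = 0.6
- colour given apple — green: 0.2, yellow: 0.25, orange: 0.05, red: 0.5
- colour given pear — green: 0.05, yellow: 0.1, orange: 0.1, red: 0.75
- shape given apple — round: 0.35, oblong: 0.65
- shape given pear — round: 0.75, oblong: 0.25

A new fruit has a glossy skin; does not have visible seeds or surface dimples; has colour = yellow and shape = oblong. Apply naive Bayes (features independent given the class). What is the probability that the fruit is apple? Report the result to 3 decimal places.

0.389

apple: 0.65 × (1−0.85) × (1−0.85) × 0.45 × 0.25 × 0.65 = 0.001069453125
pear: 0.35 × (1−0.6) × (1−0.2) × 0.6 × 0.1 × 0.25 = 0.00168
P(apple | x) = 0.001069453125 / 0.002749453125 ≈ 0.389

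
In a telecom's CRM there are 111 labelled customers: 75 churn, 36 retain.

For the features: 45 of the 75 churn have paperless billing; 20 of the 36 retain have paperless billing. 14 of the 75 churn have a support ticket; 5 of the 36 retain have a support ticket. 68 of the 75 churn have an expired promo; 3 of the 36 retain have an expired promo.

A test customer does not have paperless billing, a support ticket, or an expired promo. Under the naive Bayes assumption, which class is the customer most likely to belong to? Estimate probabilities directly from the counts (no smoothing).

retain

churn: (75/111) × (30/75) × (61/75) × (7/75) ≈ 0.0205165
retain: (36/111) × (16/36) × (31/36) × (33/36) ≈ 0.11378
Highest score → retain.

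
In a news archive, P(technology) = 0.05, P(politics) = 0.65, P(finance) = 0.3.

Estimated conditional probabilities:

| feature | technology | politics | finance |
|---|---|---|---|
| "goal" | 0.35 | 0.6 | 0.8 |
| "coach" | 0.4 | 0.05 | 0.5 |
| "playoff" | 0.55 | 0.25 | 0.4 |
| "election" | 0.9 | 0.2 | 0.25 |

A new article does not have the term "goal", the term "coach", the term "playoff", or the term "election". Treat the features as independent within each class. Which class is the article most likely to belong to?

technology: 0.05 × (1−0.35) × (1−0.4) × (1−0.55) × (1−0.9) = 0.0008775
politics: 0.65 × (1−0.6) × (1−0.05) × (1−0.25) × (1−0.2) = 0.1482
finance: 0.3 × (1−0.8) × (1−0.5) × (1−0.4) × (1−0.25) = 0.0135
Highest score → politics.

politics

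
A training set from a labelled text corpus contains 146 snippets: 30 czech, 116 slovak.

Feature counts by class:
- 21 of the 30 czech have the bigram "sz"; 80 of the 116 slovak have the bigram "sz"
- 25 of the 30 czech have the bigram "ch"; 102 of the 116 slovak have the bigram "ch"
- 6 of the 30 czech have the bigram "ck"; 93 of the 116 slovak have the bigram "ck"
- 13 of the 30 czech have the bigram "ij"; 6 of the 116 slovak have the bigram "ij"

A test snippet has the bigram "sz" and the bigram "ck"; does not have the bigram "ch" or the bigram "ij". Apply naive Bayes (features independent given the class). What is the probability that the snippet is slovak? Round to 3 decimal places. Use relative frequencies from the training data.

0.949

czech: (30/146) × (21/30) × (5/30) × (6/30) × (17/30) ≈ 0.00271689
slovak: (116/146) × (80/116) × (14/116) × (93/116) × (110/116) ≈ 0.0502767
P(slovak | x) = 0.0502767 / 0.05299359 ≈ 0.949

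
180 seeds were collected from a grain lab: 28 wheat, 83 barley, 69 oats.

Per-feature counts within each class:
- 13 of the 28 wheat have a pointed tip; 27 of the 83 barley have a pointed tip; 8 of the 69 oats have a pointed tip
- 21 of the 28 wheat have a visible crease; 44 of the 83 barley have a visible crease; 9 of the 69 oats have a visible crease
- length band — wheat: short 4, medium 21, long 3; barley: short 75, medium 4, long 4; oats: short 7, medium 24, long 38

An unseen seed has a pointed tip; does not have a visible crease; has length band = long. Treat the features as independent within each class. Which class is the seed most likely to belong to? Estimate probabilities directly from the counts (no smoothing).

wheat: (28/180) × (13/28) × (7/28) × (3/28) ≈ 0.00193452
barley: (83/180) × (27/83) × (39/83) × (4/83) ≈ 0.00339672
oats: (69/180) × (8/69) × (60/69) × (38/69) ≈ 0.021284
Highest score → oats.

oats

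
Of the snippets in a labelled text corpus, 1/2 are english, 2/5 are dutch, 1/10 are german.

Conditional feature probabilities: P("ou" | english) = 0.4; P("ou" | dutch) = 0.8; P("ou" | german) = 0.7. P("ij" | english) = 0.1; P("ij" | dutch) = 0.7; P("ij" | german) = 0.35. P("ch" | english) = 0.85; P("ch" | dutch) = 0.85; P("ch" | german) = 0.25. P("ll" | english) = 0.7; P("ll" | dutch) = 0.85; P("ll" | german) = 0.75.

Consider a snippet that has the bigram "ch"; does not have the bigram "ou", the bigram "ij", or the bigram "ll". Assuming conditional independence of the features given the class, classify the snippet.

english: 0.5 × (1−0.4) × (1−0.1) × 0.85 × (1−0.7) = 0.06885
dutch: 0.4 × (1−0.8) × (1−0.7) × 0.85 × (1−0.85) = 0.00306
german: 0.1 × (1−0.7) × (1−0.35) × 0.25 × (1−0.75) = 0.00121875
Highest score → english.

english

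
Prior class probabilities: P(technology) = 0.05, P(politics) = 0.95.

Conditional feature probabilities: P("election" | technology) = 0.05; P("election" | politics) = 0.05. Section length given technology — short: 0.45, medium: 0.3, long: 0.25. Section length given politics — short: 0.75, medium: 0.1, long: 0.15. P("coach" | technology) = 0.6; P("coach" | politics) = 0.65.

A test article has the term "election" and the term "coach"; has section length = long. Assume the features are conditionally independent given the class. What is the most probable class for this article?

politics

technology: 0.05 × 0.05 × 0.25 × 0.6 = 0.000375
politics: 0.95 × 0.05 × 0.15 × 0.65 = 0.00463125
Highest score → politics.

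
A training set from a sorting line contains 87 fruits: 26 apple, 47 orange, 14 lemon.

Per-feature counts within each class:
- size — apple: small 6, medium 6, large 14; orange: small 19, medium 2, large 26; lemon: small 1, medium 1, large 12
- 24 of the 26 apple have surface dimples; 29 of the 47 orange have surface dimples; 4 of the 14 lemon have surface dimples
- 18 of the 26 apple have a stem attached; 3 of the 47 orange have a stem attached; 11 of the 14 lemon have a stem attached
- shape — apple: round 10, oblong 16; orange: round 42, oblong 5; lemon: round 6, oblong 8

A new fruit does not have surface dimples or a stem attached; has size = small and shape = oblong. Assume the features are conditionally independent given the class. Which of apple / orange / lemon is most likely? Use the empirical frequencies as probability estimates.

apple: (26/87) × (6/26) × (2/26) × (8/26) × (16/26) ≈ 0.0010045
orange: (47/87) × (19/47) × (18/47) × (44/47) × (5/47) ≈ 0.00832983
lemon: (14/87) × (1/14) × (10/14) × (3/14) × (8/14) ≈ 0.00100533
Highest score → orange.

orange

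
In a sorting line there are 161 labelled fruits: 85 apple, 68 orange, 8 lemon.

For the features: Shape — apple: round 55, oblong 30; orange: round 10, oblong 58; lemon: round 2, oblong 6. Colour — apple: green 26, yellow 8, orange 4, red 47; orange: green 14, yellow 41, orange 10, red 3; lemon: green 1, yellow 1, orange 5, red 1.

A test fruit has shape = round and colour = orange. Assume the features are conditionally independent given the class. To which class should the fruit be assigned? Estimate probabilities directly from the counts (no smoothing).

apple

apple: (85/161) × (55/85) × (4/85) ≈ 0.016076
orange: (68/161) × (10/68) × (10/68) ≈ 0.00913409
lemon: (8/161) × (2/8) × (5/8) ≈ 0.00776398
Highest score → apple.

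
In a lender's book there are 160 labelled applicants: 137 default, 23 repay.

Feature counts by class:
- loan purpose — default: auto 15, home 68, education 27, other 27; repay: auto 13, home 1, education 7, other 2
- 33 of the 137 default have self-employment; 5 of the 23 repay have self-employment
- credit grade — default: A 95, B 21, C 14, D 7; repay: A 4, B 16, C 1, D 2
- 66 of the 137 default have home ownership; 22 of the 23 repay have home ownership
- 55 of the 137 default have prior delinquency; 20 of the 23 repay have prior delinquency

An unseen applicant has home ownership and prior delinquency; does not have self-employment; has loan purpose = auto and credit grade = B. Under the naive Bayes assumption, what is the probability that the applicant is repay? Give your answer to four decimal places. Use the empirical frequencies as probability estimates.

default: (137/160) × (15/137) × (104/137) × (21/137) × (66/137) × (55/137) ≈ 0.00210983
repay: (23/160) × (13/23) × (18/23) × (16/23) × (22/23) × (20/23) ≈ 0.0367923
P(repay | x) = 0.0367923 / 0.03890213 ≈ 0.9458

0.9458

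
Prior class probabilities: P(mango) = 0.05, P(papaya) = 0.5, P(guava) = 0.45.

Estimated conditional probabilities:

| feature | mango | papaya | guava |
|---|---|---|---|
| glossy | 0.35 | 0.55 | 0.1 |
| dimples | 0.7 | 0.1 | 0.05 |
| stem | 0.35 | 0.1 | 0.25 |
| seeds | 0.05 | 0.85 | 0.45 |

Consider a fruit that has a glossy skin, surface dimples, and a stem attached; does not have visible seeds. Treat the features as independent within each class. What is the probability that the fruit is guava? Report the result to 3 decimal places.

0.065

mango: 0.05 × 0.35 × 0.7 × 0.35 × (1−0.05) = 0.004073125
papaya: 0.5 × 0.55 × 0.1 × 0.1 × (1−0.85) = 0.0004125
guava: 0.45 × 0.1 × 0.05 × 0.25 × (1−0.45) = 0.000309375
P(guava | x) = 0.000309375 / 0.004795 ≈ 0.065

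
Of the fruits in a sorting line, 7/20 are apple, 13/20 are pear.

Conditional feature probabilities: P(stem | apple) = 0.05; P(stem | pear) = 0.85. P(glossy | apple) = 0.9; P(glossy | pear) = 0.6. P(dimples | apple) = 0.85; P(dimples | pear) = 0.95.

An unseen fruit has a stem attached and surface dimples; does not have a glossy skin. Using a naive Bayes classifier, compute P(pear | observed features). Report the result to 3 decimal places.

apple: 0.35 × 0.05 × (1−0.9) × 0.85 = 0.0014875
pear: 0.65 × 0.85 × (1−0.6) × 0.95 = 0.20995
P(pear | x) = 0.20995 / 0.2114375 ≈ 0.993

0.993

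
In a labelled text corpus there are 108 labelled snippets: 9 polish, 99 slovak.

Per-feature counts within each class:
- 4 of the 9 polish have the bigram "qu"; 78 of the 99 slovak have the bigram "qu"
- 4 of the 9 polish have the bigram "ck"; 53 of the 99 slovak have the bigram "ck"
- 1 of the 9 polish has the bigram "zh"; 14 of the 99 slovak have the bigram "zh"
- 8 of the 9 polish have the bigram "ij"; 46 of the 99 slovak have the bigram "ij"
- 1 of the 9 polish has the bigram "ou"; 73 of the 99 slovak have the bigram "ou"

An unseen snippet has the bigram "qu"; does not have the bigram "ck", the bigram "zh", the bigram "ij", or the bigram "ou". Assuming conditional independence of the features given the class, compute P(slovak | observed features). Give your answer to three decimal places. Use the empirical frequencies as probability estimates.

0.957

polish: (9/108) × (4/9) × (5/9) × (8/9) × (1/9) × (8/9) ≈ 0.00180641
slovak: (99/108) × (78/99) × (46/99) × (85/99) × (53/99) × (26/99) ≈ 0.0405094
P(slovak | x) = 0.0405094 / 0.04231581 ≈ 0.957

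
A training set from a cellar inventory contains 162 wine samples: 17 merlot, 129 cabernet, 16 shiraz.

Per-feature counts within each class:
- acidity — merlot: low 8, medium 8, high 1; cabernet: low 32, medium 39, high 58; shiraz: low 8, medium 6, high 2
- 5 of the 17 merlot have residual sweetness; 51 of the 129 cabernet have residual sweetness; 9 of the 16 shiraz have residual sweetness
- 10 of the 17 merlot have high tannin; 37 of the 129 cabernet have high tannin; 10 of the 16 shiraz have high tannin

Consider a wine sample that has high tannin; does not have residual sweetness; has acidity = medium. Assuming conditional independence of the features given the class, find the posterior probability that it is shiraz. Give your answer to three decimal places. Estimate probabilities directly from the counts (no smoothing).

0.140

merlot: (17/162) × (8/17) × (12/17) × (10/17) ≈ 0.0205049
cabernet: (129/162) × (39/129) × (78/129) × (37/129) ≈ 0.041751
shiraz: (16/162) × (6/16) × (7/16) × (10/16) ≈ 0.0101273
P(shiraz | x) = 0.0101273 / 0.0723832 ≈ 0.140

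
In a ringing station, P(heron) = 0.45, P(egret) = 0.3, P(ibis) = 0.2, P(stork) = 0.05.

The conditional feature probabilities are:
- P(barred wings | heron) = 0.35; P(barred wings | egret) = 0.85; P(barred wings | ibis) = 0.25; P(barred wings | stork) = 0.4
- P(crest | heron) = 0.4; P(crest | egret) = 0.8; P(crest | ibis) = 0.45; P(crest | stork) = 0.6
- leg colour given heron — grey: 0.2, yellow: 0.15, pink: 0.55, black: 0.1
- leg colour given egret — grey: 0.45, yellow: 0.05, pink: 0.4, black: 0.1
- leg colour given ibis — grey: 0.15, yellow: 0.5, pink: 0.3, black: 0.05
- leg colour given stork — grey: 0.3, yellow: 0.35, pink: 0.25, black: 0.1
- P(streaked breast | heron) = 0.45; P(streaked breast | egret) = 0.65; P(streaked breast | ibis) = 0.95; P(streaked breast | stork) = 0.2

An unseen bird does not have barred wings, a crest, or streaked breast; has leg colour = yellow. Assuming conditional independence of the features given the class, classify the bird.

heron

heron: 0.45 × (1−0.35) × (1−0.4) × 0.15 × (1−0.45) = 0.01447875
egret: 0.3 × (1−0.85) × (1−0.8) × 0.05 × (1−0.65) = 0.0001575
ibis: 0.2 × (1−0.25) × (1−0.45) × 0.5 × (1−0.95) = 0.0020625
stork: 0.05 × (1−0.4) × (1−0.6) × 0.35 × (1−0.2) = 0.00336
Highest score → heron.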